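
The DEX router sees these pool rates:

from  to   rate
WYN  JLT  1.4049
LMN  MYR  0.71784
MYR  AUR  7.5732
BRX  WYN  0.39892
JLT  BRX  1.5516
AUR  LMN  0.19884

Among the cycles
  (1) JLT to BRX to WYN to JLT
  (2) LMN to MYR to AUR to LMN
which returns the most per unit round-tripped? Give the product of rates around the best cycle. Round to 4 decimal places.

1.0810

(1) 1.5516 × 0.39892 × 1.4049 = 0.86958
(2) 0.71784 × 7.5732 × 0.19884 = 1.08096
Highest is cycle (2) at 1.0810 (>1, arbitrage).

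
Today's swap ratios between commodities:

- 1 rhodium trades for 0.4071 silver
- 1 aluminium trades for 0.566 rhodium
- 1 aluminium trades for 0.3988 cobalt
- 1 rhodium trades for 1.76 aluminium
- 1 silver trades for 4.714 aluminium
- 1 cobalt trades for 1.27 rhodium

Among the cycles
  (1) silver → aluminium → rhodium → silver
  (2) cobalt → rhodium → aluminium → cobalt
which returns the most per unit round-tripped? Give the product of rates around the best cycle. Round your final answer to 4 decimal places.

(1) 4.714 × 0.566 × 0.4071 = 1.08619
(2) 1.27 × 1.76 × 0.3988 = 0.89140
Highest is cycle (1) at 1.0862 (>1, arbitrage).

1.0862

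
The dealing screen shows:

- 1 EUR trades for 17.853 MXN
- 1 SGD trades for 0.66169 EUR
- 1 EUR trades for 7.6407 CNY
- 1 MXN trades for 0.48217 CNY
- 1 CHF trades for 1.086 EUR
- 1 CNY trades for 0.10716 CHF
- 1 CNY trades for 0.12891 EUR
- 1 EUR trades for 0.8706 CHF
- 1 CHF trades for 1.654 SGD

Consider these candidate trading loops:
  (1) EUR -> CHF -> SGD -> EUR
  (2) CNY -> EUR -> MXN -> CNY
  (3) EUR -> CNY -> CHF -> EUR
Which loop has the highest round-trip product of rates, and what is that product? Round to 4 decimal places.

1.1097

(1) 0.8706 × 1.654 × 0.66169 = 0.95282
(2) 0.12891 × 17.853 × 0.48217 = 1.10968
(3) 7.6407 × 0.10716 × 1.086 = 0.88919
Highest is cycle (2) at 1.1097 (>1, arbitrage).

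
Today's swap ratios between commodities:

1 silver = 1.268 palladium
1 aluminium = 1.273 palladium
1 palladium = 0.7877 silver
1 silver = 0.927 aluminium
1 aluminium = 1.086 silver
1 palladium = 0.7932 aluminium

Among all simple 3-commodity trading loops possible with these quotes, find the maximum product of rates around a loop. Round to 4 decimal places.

1.0923

palladium→aluminium→silver→palladium: 0.7932 × 1.086 × 1.268 = 1.09227
palladium→silver→aluminium→palladium: 0.7877 × 0.927 × 1.273 = 0.92954
Maximum is palladium→aluminium→silver→palladium at 1.0923; arbitrage exists.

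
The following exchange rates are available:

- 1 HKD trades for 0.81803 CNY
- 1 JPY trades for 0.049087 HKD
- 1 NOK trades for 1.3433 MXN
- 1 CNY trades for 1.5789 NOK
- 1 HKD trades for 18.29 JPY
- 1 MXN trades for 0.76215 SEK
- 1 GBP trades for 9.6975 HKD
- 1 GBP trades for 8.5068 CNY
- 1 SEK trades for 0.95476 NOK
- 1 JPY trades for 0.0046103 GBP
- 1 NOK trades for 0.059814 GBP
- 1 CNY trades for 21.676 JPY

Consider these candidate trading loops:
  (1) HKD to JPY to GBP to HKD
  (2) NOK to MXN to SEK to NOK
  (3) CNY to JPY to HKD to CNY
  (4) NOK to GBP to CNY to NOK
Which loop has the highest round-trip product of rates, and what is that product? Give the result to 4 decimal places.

(1) 18.29 × 0.0046103 × 9.6975 = 0.81772
(2) 1.3433 × 0.76215 × 0.95476 = 0.97748
(3) 21.676 × 0.049087 × 0.81803 = 0.87039
(4) 0.059814 × 8.5068 × 1.5789 = 0.80338
Highest is cycle (2) at 0.9775 (≤1, no arbitrage).

0.9775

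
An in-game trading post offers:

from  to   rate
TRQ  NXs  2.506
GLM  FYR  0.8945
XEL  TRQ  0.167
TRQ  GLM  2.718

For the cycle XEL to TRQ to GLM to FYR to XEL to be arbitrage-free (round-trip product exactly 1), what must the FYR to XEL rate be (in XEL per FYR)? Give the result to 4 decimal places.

Known legs of the cycle: 0.167 × 2.718 × 0.8945 = 0.406018917
For no arbitrage the full-cycle product must be 1, so the missing rate is 1 / 0.406018917 ≈ 2.462939.

2.4629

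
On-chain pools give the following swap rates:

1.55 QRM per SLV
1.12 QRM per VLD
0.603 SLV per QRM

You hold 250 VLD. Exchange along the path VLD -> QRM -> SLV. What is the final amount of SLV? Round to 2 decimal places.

250 VLD × 1.12 = 280 QRM
280 QRM × 0.603 = 168.84 SLV

168.84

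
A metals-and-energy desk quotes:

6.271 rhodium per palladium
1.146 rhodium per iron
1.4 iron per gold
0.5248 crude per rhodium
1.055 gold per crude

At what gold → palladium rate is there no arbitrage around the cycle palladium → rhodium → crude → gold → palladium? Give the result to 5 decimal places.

0.28802

Known legs of the cycle: 6.271 × 0.5248 × 1.055 = 3.472026944
For no arbitrage the full-cycle product must be 1, so the missing rate is 1 / 3.472026944 ≈ 0.2880162.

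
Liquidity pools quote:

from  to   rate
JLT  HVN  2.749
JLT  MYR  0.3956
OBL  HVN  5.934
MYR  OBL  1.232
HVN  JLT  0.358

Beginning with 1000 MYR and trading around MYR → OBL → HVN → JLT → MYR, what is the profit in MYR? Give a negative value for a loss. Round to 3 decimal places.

1000 MYR × 1.232 = 1232 OBL
1232 OBL × 5.934 = 7310.688 HVN
7310.688 HVN × 0.358 = 2617.226304 JLT
2617.226304 JLT × 0.3956 = 1035.3747258624 MYR
Net change: 1035.3747258624 − 1000 = 35.3747258624 MYR

35.375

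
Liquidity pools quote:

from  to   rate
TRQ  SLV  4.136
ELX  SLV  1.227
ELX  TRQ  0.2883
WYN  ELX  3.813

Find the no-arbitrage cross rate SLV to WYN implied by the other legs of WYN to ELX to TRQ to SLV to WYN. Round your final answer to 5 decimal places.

Known legs of the cycle: 3.813 × 0.2883 × 4.136 = 4.5466547544
For no arbitrage the full-cycle product must be 1, so the missing rate is 1 / 4.5466547544 ≈ 0.2199419.

0.21994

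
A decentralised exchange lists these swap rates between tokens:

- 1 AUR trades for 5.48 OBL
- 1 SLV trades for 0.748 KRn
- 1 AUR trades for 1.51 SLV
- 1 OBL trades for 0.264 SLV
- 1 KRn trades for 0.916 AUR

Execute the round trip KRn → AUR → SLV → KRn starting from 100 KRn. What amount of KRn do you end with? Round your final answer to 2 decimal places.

103.46

100 KRn × 0.916 = 91.6 AUR
91.6 AUR × 1.51 = 138.316 SLV
138.316 SLV × 0.748 = 103.460368 KRn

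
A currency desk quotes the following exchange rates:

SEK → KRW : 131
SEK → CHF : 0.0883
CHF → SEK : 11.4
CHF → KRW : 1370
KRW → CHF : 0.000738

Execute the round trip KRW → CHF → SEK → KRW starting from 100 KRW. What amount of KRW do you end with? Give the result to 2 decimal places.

100 KRW × 0.000738 = 0.0738 CHF
0.0738 CHF × 11.4 = 0.84132 SEK
0.84132 SEK × 131 = 110.21292 KRW

110.21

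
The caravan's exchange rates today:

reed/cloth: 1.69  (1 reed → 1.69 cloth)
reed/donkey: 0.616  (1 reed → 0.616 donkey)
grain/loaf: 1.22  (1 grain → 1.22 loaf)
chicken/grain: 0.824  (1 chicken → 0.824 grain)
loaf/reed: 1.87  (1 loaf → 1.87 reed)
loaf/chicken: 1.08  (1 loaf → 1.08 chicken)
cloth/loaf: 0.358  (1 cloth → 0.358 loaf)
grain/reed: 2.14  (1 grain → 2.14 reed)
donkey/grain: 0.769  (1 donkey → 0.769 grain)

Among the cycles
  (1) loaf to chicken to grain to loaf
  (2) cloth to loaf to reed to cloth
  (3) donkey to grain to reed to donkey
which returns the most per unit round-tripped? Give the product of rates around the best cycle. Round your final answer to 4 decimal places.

(1) 1.08 × 0.824 × 1.22 = 1.08570
(2) 0.358 × 1.87 × 1.69 = 1.13139
(3) 0.769 × 2.14 × 0.616 = 1.01373
Highest is cycle (2) at 1.1314 (>1, arbitrage).

1.1314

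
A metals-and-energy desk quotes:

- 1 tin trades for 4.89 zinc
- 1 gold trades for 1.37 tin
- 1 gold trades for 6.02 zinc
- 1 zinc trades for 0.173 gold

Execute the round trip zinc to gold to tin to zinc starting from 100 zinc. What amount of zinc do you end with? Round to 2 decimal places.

100 zinc × 0.173 = 17.3 gold
17.3 gold × 1.37 = 23.701 tin
23.701 tin × 4.89 = 115.89789 zinc

115.90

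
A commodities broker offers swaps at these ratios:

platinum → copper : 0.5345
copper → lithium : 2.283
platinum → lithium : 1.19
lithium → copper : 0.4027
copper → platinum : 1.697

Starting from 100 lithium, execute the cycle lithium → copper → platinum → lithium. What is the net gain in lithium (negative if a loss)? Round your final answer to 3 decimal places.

100 lithium × 0.4027 = 40.27 copper
40.27 copper × 1.697 = 68.33819 platinum
68.33819 platinum × 1.19 = 81.3224461 lithium
Net change: 81.3224461 − 100 = -18.6775539 lithium

-18.678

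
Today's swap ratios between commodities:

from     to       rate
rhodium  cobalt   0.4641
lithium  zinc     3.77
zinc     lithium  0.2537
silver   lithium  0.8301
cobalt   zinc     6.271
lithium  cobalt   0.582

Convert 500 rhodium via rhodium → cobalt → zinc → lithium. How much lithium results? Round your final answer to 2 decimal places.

500 rhodium × 0.4641 = 232.05 cobalt
232.05 cobalt × 6.271 = 1455.18555 zinc
1455.18555 zinc × 0.2537 = 369.180574035 lithium

369.18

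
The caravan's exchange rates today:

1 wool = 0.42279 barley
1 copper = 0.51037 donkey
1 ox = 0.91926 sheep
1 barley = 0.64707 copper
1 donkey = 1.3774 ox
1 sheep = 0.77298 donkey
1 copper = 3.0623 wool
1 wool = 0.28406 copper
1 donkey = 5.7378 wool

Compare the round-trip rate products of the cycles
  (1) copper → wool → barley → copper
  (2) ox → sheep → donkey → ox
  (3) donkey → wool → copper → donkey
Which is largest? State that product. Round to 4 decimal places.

(1) 3.0623 × 0.42279 × 0.64707 = 0.83777
(2) 0.91926 × 0.77298 × 1.3774 = 0.97874
(3) 5.7378 × 0.28406 × 0.51037 = 0.83184
Highest is cycle (2) at 0.9787 (≤1, no arbitrage).

0.9787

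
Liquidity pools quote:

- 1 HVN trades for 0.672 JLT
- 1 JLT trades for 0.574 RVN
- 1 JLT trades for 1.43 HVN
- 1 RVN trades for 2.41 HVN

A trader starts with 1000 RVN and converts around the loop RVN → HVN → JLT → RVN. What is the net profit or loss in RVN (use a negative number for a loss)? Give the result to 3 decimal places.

-70.396

1000 RVN × 2.41 = 2410 HVN
2410 HVN × 0.672 = 1619.52 JLT
1619.52 JLT × 0.574 = 929.60448 RVN
Net change: 929.60448 − 1000 = -70.39552 RVN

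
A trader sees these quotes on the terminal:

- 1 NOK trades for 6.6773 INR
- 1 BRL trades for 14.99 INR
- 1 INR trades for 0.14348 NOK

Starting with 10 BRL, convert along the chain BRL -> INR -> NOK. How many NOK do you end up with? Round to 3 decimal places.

10 BRL × 14.99 = 149.9 INR
149.9 INR × 0.14348 = 21.507652 NOK

21.508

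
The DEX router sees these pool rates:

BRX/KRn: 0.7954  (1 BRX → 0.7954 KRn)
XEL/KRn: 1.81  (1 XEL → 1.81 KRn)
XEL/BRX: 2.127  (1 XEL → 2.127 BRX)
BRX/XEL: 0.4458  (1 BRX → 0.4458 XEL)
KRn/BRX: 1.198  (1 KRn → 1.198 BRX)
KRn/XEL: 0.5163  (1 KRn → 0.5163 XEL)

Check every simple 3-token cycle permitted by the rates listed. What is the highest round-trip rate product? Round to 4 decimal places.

XEL→KRn→BRX→XEL: 1.81 × 1.198 × 0.4458 = 0.96666
XEL→BRX→KRn→XEL: 2.127 × 0.7954 × 0.5163 = 0.87348
Maximum is XEL→KRn→BRX→XEL at 0.9667; no arbitrage — every cycle loses value.

0.9667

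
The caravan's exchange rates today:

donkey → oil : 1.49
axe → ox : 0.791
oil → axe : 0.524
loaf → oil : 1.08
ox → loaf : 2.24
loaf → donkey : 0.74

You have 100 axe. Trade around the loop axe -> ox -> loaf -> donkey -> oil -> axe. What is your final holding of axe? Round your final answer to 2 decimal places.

102.37

100 axe × 0.791 = 79.1 ox
79.1 ox × 2.24 = 177.184 loaf
177.184 loaf × 0.74 = 131.11616 donkey
131.11616 donkey × 1.49 = 195.3630784 oil
195.3630784 oil × 0.524 = 102.3702530816 axe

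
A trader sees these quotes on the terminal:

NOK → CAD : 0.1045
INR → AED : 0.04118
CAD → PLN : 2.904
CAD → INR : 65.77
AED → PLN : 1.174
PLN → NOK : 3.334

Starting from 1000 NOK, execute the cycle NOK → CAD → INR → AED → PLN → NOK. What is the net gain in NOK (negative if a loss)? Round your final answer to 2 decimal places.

1000 NOK × 0.1045 = 104.5 CAD
104.5 CAD × 65.77 = 6872.965 INR
6872.965 INR × 0.04118 = 283.0286987 AED
283.0286987 AED × 1.174 = 332.2756922738 PLN
332.2756922738 PLN × 3.334 = 1107.8071580408492 NOK
Net change: 1107.8071580408492 − 1000 = 107.8071580408492 NOK

107.81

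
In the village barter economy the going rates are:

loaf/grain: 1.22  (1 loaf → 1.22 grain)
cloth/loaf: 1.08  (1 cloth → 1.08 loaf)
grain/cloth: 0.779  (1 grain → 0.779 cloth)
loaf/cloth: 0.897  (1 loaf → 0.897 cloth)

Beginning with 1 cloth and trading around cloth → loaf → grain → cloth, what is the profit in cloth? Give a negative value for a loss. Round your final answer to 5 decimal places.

1 cloth × 1.08 = 1.08 loaf
1.08 loaf × 1.22 = 1.3176 grain
1.3176 grain × 0.779 = 1.0264104 cloth
Net change: 1.0264104 − 1 = 0.0264104 cloth

0.02641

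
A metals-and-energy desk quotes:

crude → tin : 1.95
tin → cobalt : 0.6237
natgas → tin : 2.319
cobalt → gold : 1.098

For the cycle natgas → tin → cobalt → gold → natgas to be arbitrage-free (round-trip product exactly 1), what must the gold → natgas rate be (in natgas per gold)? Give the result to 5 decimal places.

Known legs of the cycle: 2.319 × 0.6237 × 1.098 = 1.5881036094
For no arbitrage the full-cycle product must be 1, so the missing rate is 1 / 1.5881036094 ≈ 0.6296818.

0.62968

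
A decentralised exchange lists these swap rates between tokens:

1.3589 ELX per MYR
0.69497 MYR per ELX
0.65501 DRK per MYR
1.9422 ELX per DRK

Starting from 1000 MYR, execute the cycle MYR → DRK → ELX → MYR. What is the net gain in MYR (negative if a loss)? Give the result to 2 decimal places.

1000 MYR × 0.65501 = 655.01 DRK
655.01 DRK × 1.9422 = 1272.160422 ELX
1272.160422 ELX × 0.69497 = 884.11332847734 MYR
Net change: 884.11332847734 − 1000 = -115.88667152266 MYR

-115.89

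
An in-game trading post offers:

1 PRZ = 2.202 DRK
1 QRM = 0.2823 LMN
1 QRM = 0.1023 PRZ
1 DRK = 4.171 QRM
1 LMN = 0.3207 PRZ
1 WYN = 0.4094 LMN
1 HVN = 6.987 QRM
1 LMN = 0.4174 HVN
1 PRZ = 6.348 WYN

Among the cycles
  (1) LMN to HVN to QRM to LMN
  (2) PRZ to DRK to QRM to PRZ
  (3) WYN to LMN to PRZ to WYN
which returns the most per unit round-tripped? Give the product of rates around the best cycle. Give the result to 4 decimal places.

0.9396

(1) 0.4174 × 6.987 × 0.2823 = 0.82329
(2) 2.202 × 4.171 × 0.1023 = 0.93958
(3) 0.4094 × 0.3207 × 6.348 = 0.83346
Highest is cycle (2) at 0.9396 (≤1, no arbitrage).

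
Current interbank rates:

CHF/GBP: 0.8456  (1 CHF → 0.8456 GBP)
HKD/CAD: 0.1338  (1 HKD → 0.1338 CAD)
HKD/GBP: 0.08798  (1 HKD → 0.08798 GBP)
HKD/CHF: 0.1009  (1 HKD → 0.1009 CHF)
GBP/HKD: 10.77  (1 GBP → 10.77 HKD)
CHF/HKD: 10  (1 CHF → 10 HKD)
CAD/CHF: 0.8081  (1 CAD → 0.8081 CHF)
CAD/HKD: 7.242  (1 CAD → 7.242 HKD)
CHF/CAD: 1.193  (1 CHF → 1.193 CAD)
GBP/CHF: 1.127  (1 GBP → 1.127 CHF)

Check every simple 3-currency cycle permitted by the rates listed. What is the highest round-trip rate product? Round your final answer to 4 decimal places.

HKD→CAD→CHF→HKD: 0.1338 × 0.8081 × 10 = 1.08124
HKD→GBP→CHF→HKD: 0.08798 × 1.127 × 10 = 0.99153
HKD→CHF→GBP→HKD: 0.1009 × 0.8456 × 10.77 = 0.91891
HKD→CHF→CAD→HKD: 0.1009 × 1.193 × 7.242 = 0.87175
Maximum is HKD→CAD→CHF→HKD at 1.0812; arbitrage exists.

1.0812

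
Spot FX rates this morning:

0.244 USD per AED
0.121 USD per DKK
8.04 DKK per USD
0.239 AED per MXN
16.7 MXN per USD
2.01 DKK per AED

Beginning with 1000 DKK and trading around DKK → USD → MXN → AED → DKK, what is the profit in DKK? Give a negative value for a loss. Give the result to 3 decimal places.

1000 DKK × 0.121 = 121 USD
121 USD × 16.7 = 2020.7 MXN
2020.7 MXN × 0.239 = 482.9473 AED
482.9473 AED × 2.01 = 970.724073 DKK
Net change: 970.724073 − 1000 = -29.275927 DKK

-29.276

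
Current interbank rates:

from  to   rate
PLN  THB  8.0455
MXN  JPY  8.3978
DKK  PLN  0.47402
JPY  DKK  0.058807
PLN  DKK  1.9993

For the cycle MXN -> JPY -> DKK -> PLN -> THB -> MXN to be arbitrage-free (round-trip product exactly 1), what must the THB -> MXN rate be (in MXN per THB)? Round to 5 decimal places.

Known legs of the cycle: 8.3978 × 0.058807 × 0.47402 × 8.0455 = 1.883407333934460586
For no arbitrage the full-cycle product must be 1, so the missing rate is 1 / 1.883407333934460586 ≈ 0.5309526.

0.53095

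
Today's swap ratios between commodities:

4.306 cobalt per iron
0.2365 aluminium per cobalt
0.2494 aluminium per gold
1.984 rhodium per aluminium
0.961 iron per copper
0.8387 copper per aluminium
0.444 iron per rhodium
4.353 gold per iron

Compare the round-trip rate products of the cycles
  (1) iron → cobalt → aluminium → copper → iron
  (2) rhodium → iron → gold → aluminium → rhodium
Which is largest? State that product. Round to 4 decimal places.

0.9563

(1) 4.306 × 0.2365 × 0.8387 × 0.961 = 0.82080
(2) 0.444 × 4.353 × 0.2494 × 1.984 = 0.95633
Highest is cycle (2) at 0.9563 (≤1, no arbitrage).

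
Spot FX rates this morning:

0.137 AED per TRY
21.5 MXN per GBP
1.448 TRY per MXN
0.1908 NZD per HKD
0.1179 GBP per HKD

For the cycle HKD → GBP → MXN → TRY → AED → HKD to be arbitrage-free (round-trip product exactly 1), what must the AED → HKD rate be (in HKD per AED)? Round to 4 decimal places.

1.9887

Known legs of the cycle: 0.1179 × 21.5 × 1.448 × 0.137 = 0.5028534036
For no arbitrage the full-cycle product must be 1, so the missing rate is 1 / 0.5028534036 ≈ 1.988651.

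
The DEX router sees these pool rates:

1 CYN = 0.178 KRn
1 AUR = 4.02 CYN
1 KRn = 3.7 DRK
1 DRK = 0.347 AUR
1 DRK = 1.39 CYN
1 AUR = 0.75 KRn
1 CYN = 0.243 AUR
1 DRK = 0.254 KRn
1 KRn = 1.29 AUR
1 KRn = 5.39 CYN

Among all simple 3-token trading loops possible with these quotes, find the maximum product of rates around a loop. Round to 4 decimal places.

CYN→AUR→KRn→CYN: 0.243 × 0.75 × 5.39 = 0.98233
DRK→AUR→KRn→DRK: 0.347 × 0.75 × 3.7 = 0.96293
CYN→KRn→AUR→CYN: 0.178 × 1.29 × 4.02 = 0.92307
CYN→KRn→DRK→CYN: 0.178 × 3.7 × 1.39 = 0.91545
Maximum is CYN→AUR→KRn→CYN at 0.9823; no arbitrage — every cycle loses value.

0.9823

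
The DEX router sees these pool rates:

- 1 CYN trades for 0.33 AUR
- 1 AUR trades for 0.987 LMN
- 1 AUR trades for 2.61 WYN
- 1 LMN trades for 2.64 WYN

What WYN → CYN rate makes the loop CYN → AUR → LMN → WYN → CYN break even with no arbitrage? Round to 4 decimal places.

Known legs of the cycle: 0.33 × 0.987 × 2.64 = 0.8598744
For no arbitrage the full-cycle product must be 1, so the missing rate is 1 / 0.8598744 ≈ 1.162961.

1.1630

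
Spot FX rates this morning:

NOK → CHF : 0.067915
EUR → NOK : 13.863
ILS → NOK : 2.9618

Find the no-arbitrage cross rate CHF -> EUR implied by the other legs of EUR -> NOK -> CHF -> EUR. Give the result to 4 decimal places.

1.0621

Known legs of the cycle: 13.863 × 0.067915 = 0.941505645
For no arbitrage the full-cycle product must be 1, so the missing rate is 1 / 0.941505645 ≈ 1.062129.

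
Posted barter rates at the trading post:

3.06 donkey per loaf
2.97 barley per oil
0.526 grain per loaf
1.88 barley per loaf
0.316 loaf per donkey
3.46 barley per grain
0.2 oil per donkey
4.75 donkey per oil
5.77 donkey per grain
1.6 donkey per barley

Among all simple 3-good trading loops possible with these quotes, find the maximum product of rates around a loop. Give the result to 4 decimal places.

0.9591

donkey→loaf→grain→donkey: 0.316 × 0.526 × 5.77 = 0.95907
donkey→loaf→barley→donkey: 0.316 × 1.88 × 1.6 = 0.95053
donkey→oil→barley→donkey: 0.2 × 2.97 × 1.6 = 0.95040
Maximum is donkey→loaf→grain→donkey at 0.9591; no arbitrage — every cycle loses value.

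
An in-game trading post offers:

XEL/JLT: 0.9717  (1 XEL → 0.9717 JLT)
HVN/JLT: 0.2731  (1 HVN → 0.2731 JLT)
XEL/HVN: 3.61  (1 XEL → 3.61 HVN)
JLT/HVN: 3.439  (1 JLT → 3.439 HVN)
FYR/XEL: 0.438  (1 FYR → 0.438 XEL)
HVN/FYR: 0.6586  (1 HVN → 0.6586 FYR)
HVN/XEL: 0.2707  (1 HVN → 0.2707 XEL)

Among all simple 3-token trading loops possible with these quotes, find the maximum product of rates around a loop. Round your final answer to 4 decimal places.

1.0414

XEL→HVN→FYR→XEL: 3.61 × 0.6586 × 0.438 = 1.04137
XEL→JLT→HVN→XEL: 0.9717 × 3.439 × 0.2707 = 0.90459
Maximum is XEL→HVN→FYR→XEL at 1.0414; arbitrage exists.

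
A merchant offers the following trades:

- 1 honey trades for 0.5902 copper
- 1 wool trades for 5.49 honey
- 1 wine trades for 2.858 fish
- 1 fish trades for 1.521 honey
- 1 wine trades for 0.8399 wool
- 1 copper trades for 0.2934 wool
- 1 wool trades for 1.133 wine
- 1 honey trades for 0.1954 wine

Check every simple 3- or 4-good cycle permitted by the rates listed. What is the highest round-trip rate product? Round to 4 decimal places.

0.9507

wool→honey→copper→wool: 5.49 × 0.5902 × 0.2934 = 0.95067
wool→honey→wine→wool: 5.49 × 0.1954 × 0.8399 = 0.90100
honey→wine→fish→honey: 0.1954 × 2.858 × 1.521 = 0.84941
Maximum is wool→honey→copper→wool at 0.9507; no arbitrage — every cycle loses value.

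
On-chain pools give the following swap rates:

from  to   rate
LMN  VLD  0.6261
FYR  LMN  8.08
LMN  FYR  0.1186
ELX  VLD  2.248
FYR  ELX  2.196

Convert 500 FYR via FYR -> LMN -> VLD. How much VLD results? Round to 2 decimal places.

2529.44

500 FYR × 8.08 = 4040 LMN
4040 LMN × 0.6261 = 2529.444 VLD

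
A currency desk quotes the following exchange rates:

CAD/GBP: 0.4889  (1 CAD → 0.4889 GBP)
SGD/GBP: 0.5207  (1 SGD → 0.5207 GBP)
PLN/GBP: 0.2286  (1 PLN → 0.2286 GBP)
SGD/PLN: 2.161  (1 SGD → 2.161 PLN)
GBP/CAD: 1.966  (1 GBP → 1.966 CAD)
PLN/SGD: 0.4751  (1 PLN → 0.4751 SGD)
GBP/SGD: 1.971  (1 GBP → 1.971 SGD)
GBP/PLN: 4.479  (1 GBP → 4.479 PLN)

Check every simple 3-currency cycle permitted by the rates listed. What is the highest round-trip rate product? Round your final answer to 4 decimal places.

1.1080

PLN→SGD→GBP→PLN: 0.4751 × 0.5207 × 4.479 = 1.10804
PLN→GBP→SGD→PLN: 0.2286 × 1.971 × 2.161 = 0.97368
Maximum is PLN→SGD→GBP→PLN at 1.1080; arbitrage exists.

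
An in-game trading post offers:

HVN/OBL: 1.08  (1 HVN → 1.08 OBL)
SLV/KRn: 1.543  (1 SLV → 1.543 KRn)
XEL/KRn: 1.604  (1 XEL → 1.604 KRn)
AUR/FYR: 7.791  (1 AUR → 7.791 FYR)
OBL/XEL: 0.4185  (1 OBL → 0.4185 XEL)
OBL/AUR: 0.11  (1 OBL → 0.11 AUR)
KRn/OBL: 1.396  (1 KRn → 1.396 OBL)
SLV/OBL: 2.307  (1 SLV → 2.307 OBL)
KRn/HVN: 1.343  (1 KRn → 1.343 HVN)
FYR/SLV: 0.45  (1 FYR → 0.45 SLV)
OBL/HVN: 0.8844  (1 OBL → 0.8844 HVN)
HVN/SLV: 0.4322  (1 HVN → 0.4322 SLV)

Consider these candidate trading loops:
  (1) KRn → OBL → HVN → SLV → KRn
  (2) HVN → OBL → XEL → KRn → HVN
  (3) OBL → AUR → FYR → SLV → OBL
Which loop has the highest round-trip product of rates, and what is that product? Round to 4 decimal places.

0.9736

(1) 1.396 × 0.8844 × 0.4322 × 1.543 = 0.82335
(2) 1.08 × 0.4185 × 1.604 × 1.343 = 0.97364
(3) 0.11 × 7.791 × 0.45 × 2.307 = 0.88970
Highest is cycle (2) at 0.9736 (≤1, no arbitrage).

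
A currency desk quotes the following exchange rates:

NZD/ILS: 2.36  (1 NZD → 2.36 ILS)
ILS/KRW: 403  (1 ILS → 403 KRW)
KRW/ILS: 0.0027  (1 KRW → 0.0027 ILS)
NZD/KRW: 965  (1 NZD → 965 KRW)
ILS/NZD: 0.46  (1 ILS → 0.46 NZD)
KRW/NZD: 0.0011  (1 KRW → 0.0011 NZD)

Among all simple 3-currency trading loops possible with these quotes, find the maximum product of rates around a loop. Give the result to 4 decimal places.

KRW→ILS→NZD→KRW: 0.0027 × 0.46 × 965 = 1.19853
KRW→NZD→ILS→KRW: 0.0011 × 2.36 × 403 = 1.04619
Maximum is KRW→ILS→NZD→KRW at 1.1985; arbitrage exists.

1.1985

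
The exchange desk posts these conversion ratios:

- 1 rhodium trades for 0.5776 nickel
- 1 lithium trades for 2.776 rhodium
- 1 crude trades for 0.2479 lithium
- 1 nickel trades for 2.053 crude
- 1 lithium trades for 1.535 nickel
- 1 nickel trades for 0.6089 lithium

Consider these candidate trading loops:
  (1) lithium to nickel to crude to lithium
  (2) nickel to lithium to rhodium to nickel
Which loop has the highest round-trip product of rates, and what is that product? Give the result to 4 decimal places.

(1) 1.535 × 2.053 × 0.2479 = 0.78122
(2) 0.6089 × 2.776 × 0.5776 = 0.97632
Highest is cycle (2) at 0.9763 (≤1, no arbitrage).

0.9763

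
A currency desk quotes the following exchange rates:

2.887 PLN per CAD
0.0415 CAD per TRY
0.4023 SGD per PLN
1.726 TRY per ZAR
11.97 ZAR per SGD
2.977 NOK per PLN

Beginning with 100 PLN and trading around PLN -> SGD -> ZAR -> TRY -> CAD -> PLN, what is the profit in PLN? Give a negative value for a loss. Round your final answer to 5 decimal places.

100 PLN × 0.4023 = 40.23 SGD
40.23 SGD × 11.97 = 481.5531 ZAR
481.5531 ZAR × 1.726 = 831.1606506 TRY
831.1606506 TRY × 0.0415 = 34.4931669999 CAD
34.4931669999 CAD × 2.887 = 99.5817731287113 PLN
Net change: 99.5817731287113 − 100 = -0.4182268712887 PLN

-0.41823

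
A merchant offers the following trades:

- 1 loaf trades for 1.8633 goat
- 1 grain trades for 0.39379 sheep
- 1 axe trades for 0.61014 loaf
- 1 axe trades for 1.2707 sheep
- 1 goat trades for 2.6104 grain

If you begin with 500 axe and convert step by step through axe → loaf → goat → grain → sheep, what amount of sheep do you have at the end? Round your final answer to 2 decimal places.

500 axe × 0.61014 = 305.07 loaf
305.07 loaf × 1.8633 = 568.436931 goat
568.436931 goat × 2.6104 = 1483.8477646824 grain
1483.8477646824 grain × 0.39379 = 584.324411254282296 sheep

584.32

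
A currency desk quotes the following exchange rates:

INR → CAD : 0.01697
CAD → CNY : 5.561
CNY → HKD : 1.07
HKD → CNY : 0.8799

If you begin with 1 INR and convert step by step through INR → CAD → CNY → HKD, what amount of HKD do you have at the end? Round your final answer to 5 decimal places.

1 INR × 0.01697 = 0.01697 CAD
0.01697 CAD × 5.561 = 0.09437017 CNY
0.09437017 CNY × 1.07 = 0.1009760819 HKD

0.10098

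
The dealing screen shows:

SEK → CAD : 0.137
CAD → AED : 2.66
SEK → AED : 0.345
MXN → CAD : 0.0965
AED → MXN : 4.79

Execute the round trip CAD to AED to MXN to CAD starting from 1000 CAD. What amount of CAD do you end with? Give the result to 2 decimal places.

1229.55

1000 CAD × 2.66 = 2660 AED
2660 AED × 4.79 = 12741.4 MXN
12741.4 MXN × 0.0965 = 1229.5451 CAD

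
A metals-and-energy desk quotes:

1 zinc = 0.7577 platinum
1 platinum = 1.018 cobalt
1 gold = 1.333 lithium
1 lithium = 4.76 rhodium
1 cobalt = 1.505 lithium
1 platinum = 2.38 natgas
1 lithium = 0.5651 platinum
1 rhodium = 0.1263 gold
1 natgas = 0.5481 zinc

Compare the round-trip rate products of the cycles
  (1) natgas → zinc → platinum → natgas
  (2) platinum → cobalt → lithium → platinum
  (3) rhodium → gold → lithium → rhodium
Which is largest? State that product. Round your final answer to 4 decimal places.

0.9884

(1) 0.5481 × 0.7577 × 2.38 = 0.98840
(2) 1.018 × 1.505 × 0.5651 = 0.86578
(3) 0.1263 × 1.333 × 4.76 = 0.80138
Highest is cycle (1) at 0.9884 (≤1, no arbitrage).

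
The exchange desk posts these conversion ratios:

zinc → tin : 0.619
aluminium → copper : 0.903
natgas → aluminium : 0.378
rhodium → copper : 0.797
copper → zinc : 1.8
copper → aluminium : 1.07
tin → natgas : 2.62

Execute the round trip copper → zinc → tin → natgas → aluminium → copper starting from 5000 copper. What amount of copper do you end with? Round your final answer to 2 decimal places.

5000 copper × 1.8 = 9000 zinc
9000 zinc × 0.619 = 5571 tin
5571 tin × 2.62 = 14596.02 natgas
14596.02 natgas × 0.378 = 5517.29556 aluminium
5517.29556 aluminium × 0.903 = 4982.11789068 copper

4982.12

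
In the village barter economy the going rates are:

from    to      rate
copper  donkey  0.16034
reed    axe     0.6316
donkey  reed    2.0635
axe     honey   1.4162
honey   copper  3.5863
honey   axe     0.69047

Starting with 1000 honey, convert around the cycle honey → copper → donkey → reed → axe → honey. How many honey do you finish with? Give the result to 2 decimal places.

1000 honey × 3.5863 = 3586.3 copper
3586.3 copper × 0.16034 = 575.027342 donkey
575.027342 donkey × 2.0635 = 1186.568920217 reed
1186.568920217 reed × 0.6316 = 749.4369300090572 axe
749.4369300090572 axe × 1.4162 = 1061.35258027882680664 honey

1061.35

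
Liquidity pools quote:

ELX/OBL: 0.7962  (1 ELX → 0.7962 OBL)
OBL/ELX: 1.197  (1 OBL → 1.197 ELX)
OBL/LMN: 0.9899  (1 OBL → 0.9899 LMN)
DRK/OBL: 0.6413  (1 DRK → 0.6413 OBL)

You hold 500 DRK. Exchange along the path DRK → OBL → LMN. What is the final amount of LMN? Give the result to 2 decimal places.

500 DRK × 0.6413 = 320.65 OBL
320.65 OBL × 0.9899 = 317.411435 LMN

317.41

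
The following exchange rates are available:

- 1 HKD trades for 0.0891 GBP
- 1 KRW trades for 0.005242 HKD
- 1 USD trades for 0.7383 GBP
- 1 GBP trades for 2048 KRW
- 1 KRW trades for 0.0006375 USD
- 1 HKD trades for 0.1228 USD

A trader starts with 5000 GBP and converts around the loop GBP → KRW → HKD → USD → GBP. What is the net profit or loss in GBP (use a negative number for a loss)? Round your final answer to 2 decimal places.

5000 GBP × 2048 = 10240000 KRW
10240000 KRW × 0.005242 = 53678.08 HKD
53678.08 HKD × 0.1228 = 6591.668224 USD
6591.668224 USD × 0.7383 = 4866.6286497792 GBP
Net change: 4866.6286497792 − 5000 = -133.3713502208 GBP

-133.37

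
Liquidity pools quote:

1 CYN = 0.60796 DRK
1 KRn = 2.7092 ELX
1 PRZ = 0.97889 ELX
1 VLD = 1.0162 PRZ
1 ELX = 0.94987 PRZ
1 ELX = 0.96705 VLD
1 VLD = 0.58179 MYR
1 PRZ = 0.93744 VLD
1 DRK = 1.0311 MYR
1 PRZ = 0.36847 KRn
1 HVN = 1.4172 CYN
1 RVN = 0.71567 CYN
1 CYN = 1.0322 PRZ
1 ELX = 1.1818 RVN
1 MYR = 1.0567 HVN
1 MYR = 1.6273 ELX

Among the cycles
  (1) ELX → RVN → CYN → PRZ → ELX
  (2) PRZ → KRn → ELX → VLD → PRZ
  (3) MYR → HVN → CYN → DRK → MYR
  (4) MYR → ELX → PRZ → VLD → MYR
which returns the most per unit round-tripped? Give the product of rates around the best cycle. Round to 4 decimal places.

(1) 1.1818 × 0.71567 × 1.0322 × 0.97889 = 0.85458
(2) 0.36847 × 2.7092 × 0.96705 × 1.0162 = 0.98101
(3) 1.0567 × 1.4172 × 0.60796 × 1.0311 = 0.93877
(4) 1.6273 × 0.94987 × 0.93744 × 0.58179 = 0.84303
Highest is cycle (2) at 0.9810 (≤1, no arbitrage).

0.9810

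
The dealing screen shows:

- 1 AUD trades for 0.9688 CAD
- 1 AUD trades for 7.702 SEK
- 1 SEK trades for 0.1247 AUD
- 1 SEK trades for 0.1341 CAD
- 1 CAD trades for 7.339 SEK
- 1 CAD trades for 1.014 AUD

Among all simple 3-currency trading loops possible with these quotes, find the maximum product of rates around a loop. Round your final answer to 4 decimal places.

1.0473

CAD→AUD→SEK→CAD: 1.014 × 7.702 × 0.1341 = 1.04730
CAD→SEK→AUD→CAD: 7.339 × 0.1247 × 0.9688 = 0.88662
Maximum is CAD→AUD→SEK→CAD at 1.0473; arbitrage exists.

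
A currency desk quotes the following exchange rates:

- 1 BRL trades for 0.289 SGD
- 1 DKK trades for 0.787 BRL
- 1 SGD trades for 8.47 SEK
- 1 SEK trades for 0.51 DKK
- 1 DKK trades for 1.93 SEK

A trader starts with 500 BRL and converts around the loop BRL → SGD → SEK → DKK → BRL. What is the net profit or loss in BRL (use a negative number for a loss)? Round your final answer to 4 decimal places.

-8.7572

500 BRL × 0.289 = 144.5 SGD
144.5 SGD × 8.47 = 1223.915 SEK
1223.915 SEK × 0.51 = 624.19665 DKK
624.19665 DKK × 0.787 = 491.24276355 BRL
Net change: 491.24276355 − 500 = -8.75723645 BRL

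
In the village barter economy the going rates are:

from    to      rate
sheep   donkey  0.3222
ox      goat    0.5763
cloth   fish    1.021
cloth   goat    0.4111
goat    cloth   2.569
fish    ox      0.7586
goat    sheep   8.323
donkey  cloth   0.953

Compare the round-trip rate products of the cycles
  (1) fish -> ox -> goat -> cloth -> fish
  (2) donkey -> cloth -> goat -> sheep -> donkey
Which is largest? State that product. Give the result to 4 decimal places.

(1) 0.7586 × 0.5763 × 2.569 × 1.021 = 1.14670
(2) 0.953 × 0.4111 × 8.323 × 0.3222 = 1.05062
Highest is cycle (1) at 1.1467 (>1, arbitrage).

1.1467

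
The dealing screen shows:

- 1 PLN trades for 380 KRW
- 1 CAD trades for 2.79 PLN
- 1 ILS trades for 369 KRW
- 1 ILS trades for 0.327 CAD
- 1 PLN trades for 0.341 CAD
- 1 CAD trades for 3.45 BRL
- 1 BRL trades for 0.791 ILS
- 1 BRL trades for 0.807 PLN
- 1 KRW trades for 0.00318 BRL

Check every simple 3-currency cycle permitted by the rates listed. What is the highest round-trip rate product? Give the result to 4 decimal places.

BRL→PLN→KRW→BRL: 0.807 × 380 × 0.00318 = 0.97518
BRL→PLN→CAD→BRL: 0.807 × 0.341 × 3.45 = 0.94940
ILS→KRW→BRL→ILS: 369 × 0.00318 × 0.791 = 0.92818
ILS→CAD→BRL→ILS: 0.327 × 3.45 × 0.791 = 0.89237
Maximum is BRL→PLN→KRW→BRL at 0.9752; no arbitrage — every cycle loses value.

0.9752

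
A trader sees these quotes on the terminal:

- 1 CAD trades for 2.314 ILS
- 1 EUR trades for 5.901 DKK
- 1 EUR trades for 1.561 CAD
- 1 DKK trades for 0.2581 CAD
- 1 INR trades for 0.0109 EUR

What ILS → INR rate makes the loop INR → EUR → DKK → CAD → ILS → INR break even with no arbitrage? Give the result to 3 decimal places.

26.031

Known legs of the cycle: 0.0109 × 5.901 × 0.2581 × 2.314 = 0.03841523300706
For no arbitrage the full-cycle product must be 1, so the missing rate is 1 / 0.03841523300706 ≈ 26.03134.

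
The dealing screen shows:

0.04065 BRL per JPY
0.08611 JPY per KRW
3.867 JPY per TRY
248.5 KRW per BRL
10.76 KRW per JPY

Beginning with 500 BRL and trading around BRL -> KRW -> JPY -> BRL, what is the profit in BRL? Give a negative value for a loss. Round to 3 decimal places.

500 BRL × 248.5 = 124250 KRW
124250 KRW × 0.08611 = 10699.1675 JPY
10699.1675 JPY × 0.04065 = 434.921158875 BRL
Net change: 434.921158875 − 500 = -65.078841125 BRL

-65.079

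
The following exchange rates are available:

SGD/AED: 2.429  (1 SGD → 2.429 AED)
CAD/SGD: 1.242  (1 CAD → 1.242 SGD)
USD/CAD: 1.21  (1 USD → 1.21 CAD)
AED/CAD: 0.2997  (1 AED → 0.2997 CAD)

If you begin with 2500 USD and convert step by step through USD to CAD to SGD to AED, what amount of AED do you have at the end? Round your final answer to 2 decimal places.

2500 USD × 1.21 = 3025 CAD
3025 CAD × 1.242 = 3757.05 SGD
3757.05 SGD × 2.429 = 9125.87445 AED

9125.87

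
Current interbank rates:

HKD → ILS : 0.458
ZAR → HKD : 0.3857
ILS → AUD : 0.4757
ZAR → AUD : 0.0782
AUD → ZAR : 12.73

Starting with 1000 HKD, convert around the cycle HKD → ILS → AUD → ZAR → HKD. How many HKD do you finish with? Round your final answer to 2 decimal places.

1069.74

1000 HKD × 0.458 = 458 ILS
458 ILS × 0.4757 = 217.8706 AUD
217.8706 AUD × 12.73 = 2773.492738 ZAR
2773.492738 ZAR × 0.3857 = 1069.7361490466 HKD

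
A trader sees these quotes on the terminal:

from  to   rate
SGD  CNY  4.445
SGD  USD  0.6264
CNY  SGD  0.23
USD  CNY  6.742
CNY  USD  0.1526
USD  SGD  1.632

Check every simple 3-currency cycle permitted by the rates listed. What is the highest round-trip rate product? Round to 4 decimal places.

1.1070

USD→SGD→CNY→USD: 1.632 × 4.445 × 0.1526 = 1.10700
USD→CNY→SGD→USD: 6.742 × 0.23 × 0.6264 = 0.97133
Maximum is USD→SGD→CNY→USD at 1.1070; arbitrage exists.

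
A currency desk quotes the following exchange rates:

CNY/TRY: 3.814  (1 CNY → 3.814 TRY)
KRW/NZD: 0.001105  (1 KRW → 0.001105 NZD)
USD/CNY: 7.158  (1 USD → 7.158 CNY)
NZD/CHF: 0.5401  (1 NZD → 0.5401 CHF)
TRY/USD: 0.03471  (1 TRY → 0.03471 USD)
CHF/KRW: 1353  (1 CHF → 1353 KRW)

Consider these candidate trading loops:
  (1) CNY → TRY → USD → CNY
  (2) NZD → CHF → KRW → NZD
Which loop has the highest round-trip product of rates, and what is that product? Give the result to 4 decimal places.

(1) 3.814 × 0.03471 × 7.158 = 0.94760
(2) 0.5401 × 1353 × 0.001105 = 0.80748
Highest is cycle (1) at 0.9476 (≤1, no arbitrage).

0.9476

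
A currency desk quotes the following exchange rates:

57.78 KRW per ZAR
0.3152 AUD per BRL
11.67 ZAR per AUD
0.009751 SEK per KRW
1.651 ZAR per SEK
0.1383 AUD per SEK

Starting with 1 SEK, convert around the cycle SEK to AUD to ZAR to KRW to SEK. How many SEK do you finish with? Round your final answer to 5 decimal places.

1 SEK × 0.1383 = 0.1383 AUD
0.1383 AUD × 11.67 = 1.613961 ZAR
1.613961 ZAR × 57.78 = 93.25466658 KRW
93.25466658 KRW × 0.009751 = 0.90932625382158 SEK

0.90933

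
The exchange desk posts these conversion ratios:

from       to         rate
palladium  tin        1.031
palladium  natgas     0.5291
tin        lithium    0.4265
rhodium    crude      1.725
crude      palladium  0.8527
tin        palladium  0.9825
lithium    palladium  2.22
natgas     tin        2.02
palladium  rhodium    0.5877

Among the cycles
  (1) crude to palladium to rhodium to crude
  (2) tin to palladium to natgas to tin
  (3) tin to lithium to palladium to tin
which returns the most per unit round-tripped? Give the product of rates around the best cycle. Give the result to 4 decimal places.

1.0501

(1) 0.8527 × 0.5877 × 1.725 = 0.86445
(2) 0.9825 × 0.5291 × 2.02 = 1.05008
(3) 0.4265 × 2.22 × 1.031 = 0.97618
Highest is cycle (2) at 1.0501 (>1, arbitrage).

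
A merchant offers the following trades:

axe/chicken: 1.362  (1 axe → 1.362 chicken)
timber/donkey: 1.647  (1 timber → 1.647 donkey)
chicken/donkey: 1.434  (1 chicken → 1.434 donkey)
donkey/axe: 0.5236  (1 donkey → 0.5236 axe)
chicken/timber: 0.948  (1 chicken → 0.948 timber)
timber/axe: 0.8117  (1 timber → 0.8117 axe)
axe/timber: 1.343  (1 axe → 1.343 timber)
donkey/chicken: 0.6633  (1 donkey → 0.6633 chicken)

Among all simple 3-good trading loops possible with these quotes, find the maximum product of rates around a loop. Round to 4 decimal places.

timber→donkey→axe→timber: 1.647 × 0.5236 × 1.343 = 1.15816
timber→axe→chicken→timber: 0.8117 × 1.362 × 0.948 = 1.04805
timber→donkey→chicken→timber: 1.647 × 0.6633 × 0.948 = 1.03565
chicken→donkey→axe→chicken: 1.434 × 0.5236 × 1.362 = 1.02265
Maximum is timber→donkey→axe→timber at 1.1582; arbitrage exists.

1.1582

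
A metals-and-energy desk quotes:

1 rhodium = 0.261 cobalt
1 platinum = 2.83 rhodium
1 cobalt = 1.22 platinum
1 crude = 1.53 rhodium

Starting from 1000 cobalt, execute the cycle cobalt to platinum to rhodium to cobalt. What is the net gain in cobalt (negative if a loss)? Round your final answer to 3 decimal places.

1000 cobalt × 1.22 = 1220 platinum
1220 platinum × 2.83 = 3452.6 rhodium
3452.6 rhodium × 0.261 = 901.1286 cobalt
Net change: 901.1286 − 1000 = -98.8714 cobalt

-98.871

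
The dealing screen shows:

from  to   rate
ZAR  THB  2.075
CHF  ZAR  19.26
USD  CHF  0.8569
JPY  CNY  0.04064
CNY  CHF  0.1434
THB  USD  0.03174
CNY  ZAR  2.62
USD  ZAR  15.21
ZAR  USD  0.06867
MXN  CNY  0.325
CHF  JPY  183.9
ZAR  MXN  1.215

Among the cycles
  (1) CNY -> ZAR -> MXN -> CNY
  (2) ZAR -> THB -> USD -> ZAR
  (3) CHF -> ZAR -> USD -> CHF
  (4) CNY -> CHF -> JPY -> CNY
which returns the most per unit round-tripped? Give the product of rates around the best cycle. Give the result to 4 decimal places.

(1) 2.62 × 1.215 × 0.325 = 1.03457
(2) 2.075 × 0.03174 × 15.21 = 1.00174
(3) 19.26 × 0.06867 × 0.8569 = 1.13332
(4) 0.1434 × 183.9 × 0.04064 = 1.07173
Highest is cycle (3) at 1.1333 (>1, arbitrage).

1.1333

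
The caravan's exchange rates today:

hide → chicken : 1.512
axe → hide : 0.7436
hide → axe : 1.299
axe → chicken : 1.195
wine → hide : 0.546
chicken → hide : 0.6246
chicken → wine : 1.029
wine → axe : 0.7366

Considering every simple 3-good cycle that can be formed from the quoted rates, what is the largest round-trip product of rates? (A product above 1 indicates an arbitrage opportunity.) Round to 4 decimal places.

hide→axe→chicken→hide: 1.299 × 1.195 × 0.6246 = 0.96957
wine→axe→chicken→wine: 0.7366 × 1.195 × 1.029 = 0.90576
wine→hide→chicken→wine: 0.546 × 1.512 × 1.029 = 0.84949
Maximum is hide→axe→chicken→hide at 0.9696; no arbitrage — every cycle loses value.

0.9696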